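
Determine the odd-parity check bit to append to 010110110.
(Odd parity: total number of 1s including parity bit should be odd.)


Number of 1s in data: 5
Parity bit: 0

0


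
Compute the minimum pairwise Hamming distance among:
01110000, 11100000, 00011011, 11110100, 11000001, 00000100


Comparing all pairs, minimum distance: 2
Can detect 1 errors, correct 0 errors

2


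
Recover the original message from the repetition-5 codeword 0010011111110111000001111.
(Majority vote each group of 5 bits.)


Groups: 00100, 11111, 11011, 10000, 01111
Majority votes: 01101

01101


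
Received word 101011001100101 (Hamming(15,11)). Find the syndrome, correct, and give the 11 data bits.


Syndrome = 0: no error detected

Data: 11101100101 (no errors)


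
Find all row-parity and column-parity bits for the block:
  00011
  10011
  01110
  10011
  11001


Row parities: 01111
Column parities: 10100

Row P: 01111, Col P: 10100, Corner: 0


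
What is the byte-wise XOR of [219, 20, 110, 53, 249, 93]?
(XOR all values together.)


XOR chain: 219 ^ 20 ^ 110 ^ 53 ^ 249 ^ 93 = 48

48


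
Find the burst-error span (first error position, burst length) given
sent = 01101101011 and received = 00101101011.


XOR: 01000000000

Burst at position 1, length 1


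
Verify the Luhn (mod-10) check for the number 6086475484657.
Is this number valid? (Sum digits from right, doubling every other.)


Luhn sum = 69
69 mod 10 = 9

Invalid (Luhn sum mod 10 = 9)


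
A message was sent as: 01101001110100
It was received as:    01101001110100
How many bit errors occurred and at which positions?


XOR: 00000000000000

0 errors (received matches sent)


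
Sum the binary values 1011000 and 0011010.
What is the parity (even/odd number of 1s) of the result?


1011000 = 88
0011010 = 26
Sum = 114 = 1110010
1s count = 4

even parity (4 ones in 1110010)


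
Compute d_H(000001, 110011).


XOR: 110010
Count of 1s: 3

3


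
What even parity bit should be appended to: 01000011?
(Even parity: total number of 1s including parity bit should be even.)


Number of 1s in data: 3
Parity bit: 1

1


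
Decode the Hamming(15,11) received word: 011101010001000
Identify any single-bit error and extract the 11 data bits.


Syndrome = 7: error at position 7

Data: 10110001000 (corrected bit 7)


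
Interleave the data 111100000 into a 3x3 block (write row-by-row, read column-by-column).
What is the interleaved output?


Matrix:
  111
  100
  000
Read columns: 110100100

110100100


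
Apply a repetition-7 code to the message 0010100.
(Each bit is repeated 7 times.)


Each bit -> 7 copies

0000000000000011111110000000111111100000000000000


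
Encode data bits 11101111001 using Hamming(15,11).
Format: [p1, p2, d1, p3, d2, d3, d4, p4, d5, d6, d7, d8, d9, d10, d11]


Parity bits: p1=1, p2=1, p3=0, p4=1

111011011111001


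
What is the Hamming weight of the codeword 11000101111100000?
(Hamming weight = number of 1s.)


Counting 1s in 11000101111100000

8


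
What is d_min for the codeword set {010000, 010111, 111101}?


Comparing all pairs, minimum distance: 3
Can detect 2 errors, correct 1 errors

3


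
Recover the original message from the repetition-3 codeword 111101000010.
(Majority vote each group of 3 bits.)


Groups: 111, 101, 000, 010
Majority votes: 1100

1100


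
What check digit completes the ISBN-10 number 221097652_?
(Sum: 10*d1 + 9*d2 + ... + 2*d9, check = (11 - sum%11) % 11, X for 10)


Weighted sum: 178
178 mod 11 = 2

Check digit: 9


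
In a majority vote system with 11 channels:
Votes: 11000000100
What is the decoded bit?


Ones: 3 out of 11
Threshold: 6

0 (3/11 voted 1)


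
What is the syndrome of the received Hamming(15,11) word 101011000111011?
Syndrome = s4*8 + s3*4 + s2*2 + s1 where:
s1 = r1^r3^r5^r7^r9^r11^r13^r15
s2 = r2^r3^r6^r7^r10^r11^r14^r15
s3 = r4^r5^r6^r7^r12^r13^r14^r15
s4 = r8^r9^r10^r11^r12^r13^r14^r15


s1=1, s2=0, s3=1, s4=1

Syndrome = 13 (error at position 13)


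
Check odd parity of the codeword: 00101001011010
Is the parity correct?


Number of 1s: 6

No, parity error (6 ones)


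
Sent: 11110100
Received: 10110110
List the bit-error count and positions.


XOR: 01000010

2 error(s) at position(s): 1, 6


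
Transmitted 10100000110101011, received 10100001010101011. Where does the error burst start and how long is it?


XOR: 00000001100000000

Burst at position 7, length 2


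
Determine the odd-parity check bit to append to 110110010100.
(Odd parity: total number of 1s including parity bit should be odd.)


Number of 1s in data: 6
Parity bit: 1

1


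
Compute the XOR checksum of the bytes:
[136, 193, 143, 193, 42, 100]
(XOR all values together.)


XOR chain: 136 ^ 193 ^ 143 ^ 193 ^ 42 ^ 100 = 73

73


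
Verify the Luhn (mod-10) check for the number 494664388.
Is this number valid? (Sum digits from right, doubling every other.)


Luhn sum = 52
52 mod 10 = 2

Invalid (Luhn sum mod 10 = 2)


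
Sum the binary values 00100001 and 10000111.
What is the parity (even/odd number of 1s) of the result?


00100001 = 33
10000111 = 135
Sum = 168 = 10101000
1s count = 3

odd parity (3 ones in 10101000)


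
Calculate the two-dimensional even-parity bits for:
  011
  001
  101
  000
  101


Row parities: 01000
Column parities: 010

Row P: 01000, Col P: 010, Corner: 1


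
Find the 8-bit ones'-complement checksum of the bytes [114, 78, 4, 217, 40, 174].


Sum = 627 mod 256 = 115
Complement = 140

140


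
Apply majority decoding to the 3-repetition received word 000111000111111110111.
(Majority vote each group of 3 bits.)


Groups: 000, 111, 000, 111, 111, 110, 111
Majority votes: 0101111

0101111


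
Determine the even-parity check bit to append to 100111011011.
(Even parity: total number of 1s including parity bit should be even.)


Number of 1s in data: 8
Parity bit: 0

0


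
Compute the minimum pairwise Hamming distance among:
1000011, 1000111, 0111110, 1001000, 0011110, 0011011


Comparing all pairs, minimum distance: 1
Can detect 0 errors, correct 0 errors

1


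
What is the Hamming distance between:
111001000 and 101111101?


XOR: 010110101
Count of 1s: 5

5


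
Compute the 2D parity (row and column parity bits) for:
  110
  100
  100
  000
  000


Row parities: 01100
Column parities: 110

Row P: 01100, Col P: 110, Corner: 0


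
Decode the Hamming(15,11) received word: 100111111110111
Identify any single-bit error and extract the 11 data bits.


Syndrome = 13: error at position 13

Data: 01111110011 (corrected bit 13)


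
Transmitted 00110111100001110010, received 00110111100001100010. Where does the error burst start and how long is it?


XOR: 00000000000000010000

Burst at position 15, length 1


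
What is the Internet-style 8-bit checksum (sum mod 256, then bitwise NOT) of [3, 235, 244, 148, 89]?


Sum = 719 mod 256 = 207
Complement = 48

48


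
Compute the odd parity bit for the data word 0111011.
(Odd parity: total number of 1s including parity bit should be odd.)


Number of 1s in data: 5
Parity bit: 0

0


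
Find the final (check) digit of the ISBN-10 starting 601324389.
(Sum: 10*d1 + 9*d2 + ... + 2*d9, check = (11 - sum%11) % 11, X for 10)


Weighted sum: 175
175 mod 11 = 10

Check digit: 1


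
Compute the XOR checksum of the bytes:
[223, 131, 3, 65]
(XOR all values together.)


XOR chain: 223 ^ 131 ^ 3 ^ 65 = 30

30


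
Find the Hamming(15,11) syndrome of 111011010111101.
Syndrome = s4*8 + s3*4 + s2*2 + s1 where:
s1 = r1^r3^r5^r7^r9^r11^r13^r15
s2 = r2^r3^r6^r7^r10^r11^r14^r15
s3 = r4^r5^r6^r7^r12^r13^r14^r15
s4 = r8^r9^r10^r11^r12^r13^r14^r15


s1=0, s2=0, s3=1, s4=0

Syndrome = 4 (error at position 4)


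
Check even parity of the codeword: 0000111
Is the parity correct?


Number of 1s: 3

No, parity error (3 ones)


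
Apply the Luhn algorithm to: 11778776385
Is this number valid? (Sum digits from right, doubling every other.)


Luhn sum = 53
53 mod 10 = 3

Invalid (Luhn sum mod 10 = 3)


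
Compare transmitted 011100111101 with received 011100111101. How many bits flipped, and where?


XOR: 000000000000

0 errors (received matches sent)


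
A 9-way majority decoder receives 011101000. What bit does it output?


Ones: 4 out of 9
Threshold: 5

0 (4/9 voted 1)


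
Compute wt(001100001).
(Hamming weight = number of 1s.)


Counting 1s in 001100001

3


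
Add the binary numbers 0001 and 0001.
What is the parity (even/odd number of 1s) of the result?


0001 = 1
0001 = 1
Sum = 2 = 10
1s count = 1

odd parity (1 ones in 10)


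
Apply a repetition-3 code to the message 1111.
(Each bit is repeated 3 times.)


Each bit -> 3 copies

111111111111


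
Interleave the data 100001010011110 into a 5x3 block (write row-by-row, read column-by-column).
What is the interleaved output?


Matrix:
  100
  001
  010
  011
  110
Read columns: 100010011101010

100010011101010


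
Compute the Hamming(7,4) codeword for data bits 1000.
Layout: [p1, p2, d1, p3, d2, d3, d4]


Parity bits: p1=1, p2=1, p3=0

1110000


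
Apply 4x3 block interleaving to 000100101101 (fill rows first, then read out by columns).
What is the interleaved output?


Matrix:
  000
  100
  101
  101
Read columns: 011100000011

011100000011


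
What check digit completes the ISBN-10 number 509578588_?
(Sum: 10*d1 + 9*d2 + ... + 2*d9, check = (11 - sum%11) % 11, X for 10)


Weighted sum: 299
299 mod 11 = 2

Check digit: 9


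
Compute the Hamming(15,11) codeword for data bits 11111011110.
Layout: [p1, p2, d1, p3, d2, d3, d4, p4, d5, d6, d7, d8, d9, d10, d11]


Parity bits: p1=0, p2=1, p3=0, p4=1

011011111011110


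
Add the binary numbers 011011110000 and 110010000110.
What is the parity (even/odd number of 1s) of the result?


011011110000 = 1776
110010000110 = 3206
Sum = 4982 = 1001101110110
1s count = 8

even parity (8 ones in 1001101110110)


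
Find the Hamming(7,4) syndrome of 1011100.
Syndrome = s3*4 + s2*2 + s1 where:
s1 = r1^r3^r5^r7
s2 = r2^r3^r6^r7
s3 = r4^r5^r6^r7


s1=1, s2=1, s3=0

Syndrome = 3 (error at position 3)


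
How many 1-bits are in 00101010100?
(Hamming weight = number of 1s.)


Counting 1s in 00101010100

4


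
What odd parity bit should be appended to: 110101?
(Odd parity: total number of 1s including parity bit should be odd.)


Number of 1s in data: 4
Parity bit: 1

1


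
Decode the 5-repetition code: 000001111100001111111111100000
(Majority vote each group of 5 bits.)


Groups: 00000, 11111, 00001, 11111, 11111, 00000
Majority votes: 010110

010110


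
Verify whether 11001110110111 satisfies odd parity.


Number of 1s: 10

No, parity error (10 ones)


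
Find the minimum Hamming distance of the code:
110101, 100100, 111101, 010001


Comparing all pairs, minimum distance: 1
Can detect 0 errors, correct 0 errors

1


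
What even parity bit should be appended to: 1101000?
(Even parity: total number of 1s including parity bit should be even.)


Number of 1s in data: 3
Parity bit: 1

1


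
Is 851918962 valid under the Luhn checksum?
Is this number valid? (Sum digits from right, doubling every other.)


Luhn sum = 41
41 mod 10 = 1

Invalid (Luhn sum mod 10 = 1)


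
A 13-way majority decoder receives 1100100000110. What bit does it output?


Ones: 5 out of 13
Threshold: 7

0 (5/13 voted 1)


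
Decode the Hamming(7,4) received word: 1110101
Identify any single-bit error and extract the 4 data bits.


Syndrome = 2: error at position 2

Data: 1101 (corrected bit 2)


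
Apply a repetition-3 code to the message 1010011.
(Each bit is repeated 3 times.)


Each bit -> 3 copies

111000111000000111111


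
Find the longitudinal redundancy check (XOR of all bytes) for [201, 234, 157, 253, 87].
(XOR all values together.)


XOR chain: 201 ^ 234 ^ 157 ^ 253 ^ 87 = 20

20


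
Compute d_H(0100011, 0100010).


XOR: 0000001
Count of 1s: 1

1


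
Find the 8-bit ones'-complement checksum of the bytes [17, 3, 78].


Sum = 98 mod 256 = 98
Complement = 157

157


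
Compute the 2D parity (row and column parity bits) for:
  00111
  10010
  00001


Row parities: 101
Column parities: 10100

Row P: 101, Col P: 10100, Corner: 0


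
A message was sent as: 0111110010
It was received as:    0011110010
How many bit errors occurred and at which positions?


XOR: 0100000000

1 error(s) at position(s): 1


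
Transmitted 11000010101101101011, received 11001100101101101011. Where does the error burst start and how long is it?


XOR: 00001110000000000000

Burst at position 4, length 3


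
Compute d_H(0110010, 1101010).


XOR: 1011000
Count of 1s: 3

3


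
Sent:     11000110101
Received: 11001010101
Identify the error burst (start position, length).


XOR: 00001100000

Burst at position 4, length 2


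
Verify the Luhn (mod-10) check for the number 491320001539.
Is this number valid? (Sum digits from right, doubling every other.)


Luhn sum = 48
48 mod 10 = 8

Invalid (Luhn sum mod 10 = 8)


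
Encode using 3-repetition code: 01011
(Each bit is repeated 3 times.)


Each bit -> 3 copies

000111000111111


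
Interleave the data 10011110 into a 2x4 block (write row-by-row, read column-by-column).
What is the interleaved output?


Matrix:
  1001
  1110
Read columns: 11010110

11010110


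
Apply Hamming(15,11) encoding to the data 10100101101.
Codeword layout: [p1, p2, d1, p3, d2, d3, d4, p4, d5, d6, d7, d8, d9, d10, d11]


Parity bits: p1=1, p2=0, p3=0, p4=0

101001000101101


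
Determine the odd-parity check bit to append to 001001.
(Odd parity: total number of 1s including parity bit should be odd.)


Number of 1s in data: 2
Parity bit: 1

1


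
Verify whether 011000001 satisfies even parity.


Number of 1s: 3

No, parity error (3 ones)


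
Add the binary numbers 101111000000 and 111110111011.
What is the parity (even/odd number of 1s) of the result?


101111000000 = 3008
111110111011 = 4027
Sum = 7035 = 1101101111011
1s count = 10

even parity (10 ones in 1101101111011)


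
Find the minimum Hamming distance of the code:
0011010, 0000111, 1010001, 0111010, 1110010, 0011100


Comparing all pairs, minimum distance: 1
Can detect 0 errors, correct 0 errors

1


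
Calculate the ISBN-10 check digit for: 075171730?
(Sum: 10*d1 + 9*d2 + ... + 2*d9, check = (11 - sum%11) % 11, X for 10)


Weighted sum: 194
194 mod 11 = 7

Check digit: 4


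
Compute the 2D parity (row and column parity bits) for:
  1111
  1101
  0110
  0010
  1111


Row parities: 01010
Column parities: 1001

Row P: 01010, Col P: 1001, Corner: 0


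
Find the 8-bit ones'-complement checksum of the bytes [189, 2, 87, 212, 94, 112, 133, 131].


Sum = 960 mod 256 = 192
Complement = 63

63


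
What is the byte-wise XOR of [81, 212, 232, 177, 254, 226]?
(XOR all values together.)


XOR chain: 81 ^ 212 ^ 232 ^ 177 ^ 254 ^ 226 = 192

192


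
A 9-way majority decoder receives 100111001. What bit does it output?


Ones: 5 out of 9
Threshold: 5

1 (5/9 voted 1)


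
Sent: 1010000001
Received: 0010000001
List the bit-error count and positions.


XOR: 1000000000

1 error(s) at position(s): 0


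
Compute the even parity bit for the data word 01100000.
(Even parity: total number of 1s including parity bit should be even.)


Number of 1s in data: 2
Parity bit: 0

0


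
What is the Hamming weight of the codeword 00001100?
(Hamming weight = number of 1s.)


Counting 1s in 00001100

2


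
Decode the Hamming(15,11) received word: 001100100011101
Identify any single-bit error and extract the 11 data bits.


Syndrome = 5: error at position 5

Data: 11010011101 (corrected bit 5)


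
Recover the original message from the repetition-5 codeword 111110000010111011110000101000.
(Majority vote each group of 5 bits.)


Groups: 11111, 00000, 10111, 01111, 00001, 01000
Majority votes: 101100

101100


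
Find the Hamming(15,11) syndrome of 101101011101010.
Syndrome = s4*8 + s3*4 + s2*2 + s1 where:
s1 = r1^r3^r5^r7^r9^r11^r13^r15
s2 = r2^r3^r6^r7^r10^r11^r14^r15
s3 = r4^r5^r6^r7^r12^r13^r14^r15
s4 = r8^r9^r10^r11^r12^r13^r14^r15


s1=1, s2=0, s3=0, s4=1

Syndrome = 9 (error at position 9)


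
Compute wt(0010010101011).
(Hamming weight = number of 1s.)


Counting 1s in 0010010101011

6


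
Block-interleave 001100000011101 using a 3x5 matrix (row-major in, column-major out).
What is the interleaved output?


Matrix:
  00110
  00000
  11101
Read columns: 001001101100001

001001101100001


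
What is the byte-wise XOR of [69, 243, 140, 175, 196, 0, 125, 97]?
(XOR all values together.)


XOR chain: 69 ^ 243 ^ 140 ^ 175 ^ 196 ^ 0 ^ 125 ^ 97 = 77

77


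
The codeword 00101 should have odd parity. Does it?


Number of 1s: 2

No, parity error (2 ones)


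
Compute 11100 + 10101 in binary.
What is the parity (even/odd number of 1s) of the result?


11100 = 28
10101 = 21
Sum = 49 = 110001
1s count = 3

odd parity (3 ones in 110001)


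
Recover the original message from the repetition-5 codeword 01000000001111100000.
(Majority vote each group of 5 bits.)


Groups: 01000, 00000, 11111, 00000
Majority votes: 0010

0010


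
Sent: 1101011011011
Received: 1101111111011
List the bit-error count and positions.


XOR: 0000100100000

2 error(s) at position(s): 4, 7


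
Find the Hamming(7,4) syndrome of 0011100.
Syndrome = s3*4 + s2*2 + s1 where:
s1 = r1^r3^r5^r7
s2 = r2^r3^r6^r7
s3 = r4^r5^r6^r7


s1=0, s2=1, s3=0

Syndrome = 2 (error at position 2)


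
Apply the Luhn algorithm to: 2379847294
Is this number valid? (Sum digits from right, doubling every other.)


Luhn sum = 52
52 mod 10 = 2

Invalid (Luhn sum mod 10 = 2)


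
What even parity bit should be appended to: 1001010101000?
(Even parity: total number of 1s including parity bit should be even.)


Number of 1s in data: 5
Parity bit: 1

1


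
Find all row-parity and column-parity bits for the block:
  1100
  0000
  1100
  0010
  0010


Row parities: 00011
Column parities: 0000

Row P: 00011, Col P: 0000, Corner: 0


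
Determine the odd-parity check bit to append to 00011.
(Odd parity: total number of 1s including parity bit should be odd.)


Number of 1s in data: 2
Parity bit: 1

1


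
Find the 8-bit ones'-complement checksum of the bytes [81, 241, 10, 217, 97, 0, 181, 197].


Sum = 1024 mod 256 = 0
Complement = 255

255


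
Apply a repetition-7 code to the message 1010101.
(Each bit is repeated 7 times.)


Each bit -> 7 copies

1111111000000011111110000000111111100000001111111


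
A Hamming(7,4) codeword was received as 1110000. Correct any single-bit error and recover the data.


Syndrome = 0: no error detected

Data: 1000 (no errors)


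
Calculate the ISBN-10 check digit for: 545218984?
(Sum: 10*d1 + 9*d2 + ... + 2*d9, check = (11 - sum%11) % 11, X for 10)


Weighted sum: 254
254 mod 11 = 1

Check digit: X


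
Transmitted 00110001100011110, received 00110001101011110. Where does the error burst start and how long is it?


XOR: 00000000001000000

Burst at position 10, length 1


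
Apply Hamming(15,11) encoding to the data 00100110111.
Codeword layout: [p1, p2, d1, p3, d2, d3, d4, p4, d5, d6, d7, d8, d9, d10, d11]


Parity bits: p1=1, p2=1, p3=0, p4=1

110001010110111


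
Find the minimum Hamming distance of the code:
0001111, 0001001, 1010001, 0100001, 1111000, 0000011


Comparing all pairs, minimum distance: 2
Can detect 1 errors, correct 0 errors

2


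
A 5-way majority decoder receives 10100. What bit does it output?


Ones: 2 out of 5
Threshold: 3

0 (2/5 voted 1)


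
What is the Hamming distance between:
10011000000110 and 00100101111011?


XOR: 10111101111101
Count of 1s: 11

11


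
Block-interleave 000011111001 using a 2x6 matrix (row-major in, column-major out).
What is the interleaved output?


Matrix:
  000011
  111001
Read columns: 010101001011

010101001011


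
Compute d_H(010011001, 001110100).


XOR: 011101101
Count of 1s: 6

6


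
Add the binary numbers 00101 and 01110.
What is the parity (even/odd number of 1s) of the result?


00101 = 5
01110 = 14
Sum = 19 = 10011
1s count = 3

odd parity (3 ones in 10011)


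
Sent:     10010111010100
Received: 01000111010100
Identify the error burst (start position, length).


XOR: 11010000000000

Burst at position 0, length 4


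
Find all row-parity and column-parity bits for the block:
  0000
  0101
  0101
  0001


Row parities: 0001
Column parities: 0001

Row P: 0001, Col P: 0001, Corner: 1


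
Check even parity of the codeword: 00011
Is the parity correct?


Number of 1s: 2

Yes, parity is correct (2 ones)


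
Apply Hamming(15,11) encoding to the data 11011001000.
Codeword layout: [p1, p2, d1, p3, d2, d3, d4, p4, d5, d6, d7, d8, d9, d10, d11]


Parity bits: p1=0, p2=0, p3=1, p4=0

001110101001000


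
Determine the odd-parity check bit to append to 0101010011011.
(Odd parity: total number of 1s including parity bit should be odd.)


Number of 1s in data: 7
Parity bit: 0

0


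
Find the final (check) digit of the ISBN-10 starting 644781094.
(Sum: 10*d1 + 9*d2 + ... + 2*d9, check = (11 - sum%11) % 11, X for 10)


Weighted sum: 265
265 mod 11 = 1

Check digit: X


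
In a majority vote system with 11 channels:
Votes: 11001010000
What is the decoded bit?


Ones: 4 out of 11
Threshold: 6

0 (4/11 voted 1)


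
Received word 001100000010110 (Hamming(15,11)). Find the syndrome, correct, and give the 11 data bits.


Syndrome = 15: error at position 15

Data: 10000010111 (corrected bit 15)


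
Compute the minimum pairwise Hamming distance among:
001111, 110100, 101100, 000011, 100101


Comparing all pairs, minimum distance: 2
Can detect 1 errors, correct 0 errors

2


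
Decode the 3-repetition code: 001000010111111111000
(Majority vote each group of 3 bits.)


Groups: 001, 000, 010, 111, 111, 111, 000
Majority votes: 0001110

0001110


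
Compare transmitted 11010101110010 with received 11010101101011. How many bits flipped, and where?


XOR: 00000000011001

3 error(s) at position(s): 9, 10, 13


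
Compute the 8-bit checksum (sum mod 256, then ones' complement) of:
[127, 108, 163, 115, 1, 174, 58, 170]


Sum = 916 mod 256 = 148
Complement = 107

107


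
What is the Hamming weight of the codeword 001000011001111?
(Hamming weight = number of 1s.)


Counting 1s in 001000011001111

7


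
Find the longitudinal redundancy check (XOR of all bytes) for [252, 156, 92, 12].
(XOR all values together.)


XOR chain: 252 ^ 156 ^ 92 ^ 12 = 48

48


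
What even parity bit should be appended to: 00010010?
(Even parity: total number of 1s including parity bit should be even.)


Number of 1s in data: 2
Parity bit: 0

0


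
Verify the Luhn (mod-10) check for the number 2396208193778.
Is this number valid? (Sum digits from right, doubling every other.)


Luhn sum = 67
67 mod 10 = 7

Invalid (Luhn sum mod 10 = 7)


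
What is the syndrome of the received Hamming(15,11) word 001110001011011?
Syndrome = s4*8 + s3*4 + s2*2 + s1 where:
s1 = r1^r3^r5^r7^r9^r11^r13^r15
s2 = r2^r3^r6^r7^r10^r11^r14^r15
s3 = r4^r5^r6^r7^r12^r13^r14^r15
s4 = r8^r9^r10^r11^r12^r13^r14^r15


s1=1, s2=0, s3=1, s4=1

Syndrome = 13 (error at position 13)


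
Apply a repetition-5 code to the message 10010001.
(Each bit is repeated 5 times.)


Each bit -> 5 copies

1111100000000001111100000000000000011111


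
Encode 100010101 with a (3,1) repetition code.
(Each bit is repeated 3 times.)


Each bit -> 3 copies

111000000000111000111000111


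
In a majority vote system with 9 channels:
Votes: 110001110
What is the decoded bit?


Ones: 5 out of 9
Threshold: 5

1 (5/9 voted 1)


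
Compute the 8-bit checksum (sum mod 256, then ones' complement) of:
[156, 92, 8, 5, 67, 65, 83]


Sum = 476 mod 256 = 220
Complement = 35

35


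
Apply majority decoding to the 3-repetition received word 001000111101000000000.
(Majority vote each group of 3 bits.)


Groups: 001, 000, 111, 101, 000, 000, 000
Majority votes: 0011000

0011000


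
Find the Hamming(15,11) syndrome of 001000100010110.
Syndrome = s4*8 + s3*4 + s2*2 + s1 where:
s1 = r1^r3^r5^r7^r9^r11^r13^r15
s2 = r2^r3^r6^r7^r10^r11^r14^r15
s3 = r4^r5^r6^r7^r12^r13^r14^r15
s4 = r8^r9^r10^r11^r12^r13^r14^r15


s1=0, s2=0, s3=1, s4=1

Syndrome = 12 (error at position 12)


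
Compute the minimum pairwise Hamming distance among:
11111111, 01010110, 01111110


Comparing all pairs, minimum distance: 2
Can detect 1 errors, correct 0 errors

2


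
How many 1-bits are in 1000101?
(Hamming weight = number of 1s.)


Counting 1s in 1000101

3


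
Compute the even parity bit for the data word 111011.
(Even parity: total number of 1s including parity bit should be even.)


Number of 1s in data: 5
Parity bit: 1

1


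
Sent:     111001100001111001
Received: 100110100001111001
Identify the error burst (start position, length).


XOR: 011111000000000000

Burst at position 1, length 5


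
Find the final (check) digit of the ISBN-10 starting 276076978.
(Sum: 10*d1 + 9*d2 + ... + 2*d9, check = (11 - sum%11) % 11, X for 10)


Weighted sum: 276
276 mod 11 = 1

Check digit: X


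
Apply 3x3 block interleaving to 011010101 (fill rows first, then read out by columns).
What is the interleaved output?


Matrix:
  011
  010
  101
Read columns: 001110101

001110101


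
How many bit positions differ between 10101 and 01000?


XOR: 11101
Count of 1s: 4

4


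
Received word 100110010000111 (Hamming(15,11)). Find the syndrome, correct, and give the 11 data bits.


Syndrome = 4: error at position 4

Data: 01000000111 (corrected bit 4)


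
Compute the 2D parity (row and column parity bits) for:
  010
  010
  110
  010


Row parities: 1101
Column parities: 100

Row P: 1101, Col P: 100, Corner: 1


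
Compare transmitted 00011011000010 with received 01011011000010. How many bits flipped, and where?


XOR: 01000000000000

1 error(s) at position(s): 1


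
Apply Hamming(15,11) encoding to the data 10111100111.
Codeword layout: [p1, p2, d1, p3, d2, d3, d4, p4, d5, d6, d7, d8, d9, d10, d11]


Parity bits: p1=1, p2=0, p3=1, p4=1

101101111100111


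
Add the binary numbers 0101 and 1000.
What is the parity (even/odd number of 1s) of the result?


0101 = 5
1000 = 8
Sum = 13 = 1101
1s count = 3

odd parity (3 ones in 1101)


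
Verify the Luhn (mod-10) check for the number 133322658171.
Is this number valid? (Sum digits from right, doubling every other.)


Luhn sum = 42
42 mod 10 = 2

Invalid (Luhn sum mod 10 = 2)


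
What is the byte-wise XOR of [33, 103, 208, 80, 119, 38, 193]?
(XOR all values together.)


XOR chain: 33 ^ 103 ^ 208 ^ 80 ^ 119 ^ 38 ^ 193 = 86

86


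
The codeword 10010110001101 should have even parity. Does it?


Number of 1s: 7

No, parity error (7 ones)


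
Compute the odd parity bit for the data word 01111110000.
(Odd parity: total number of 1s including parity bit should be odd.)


Number of 1s in data: 6
Parity bit: 1

1


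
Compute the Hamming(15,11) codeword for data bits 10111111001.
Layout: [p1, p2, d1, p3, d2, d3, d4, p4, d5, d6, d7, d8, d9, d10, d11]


Parity bits: p1=1, p2=0, p3=0, p4=1

101001111111001


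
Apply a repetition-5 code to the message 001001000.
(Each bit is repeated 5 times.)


Each bit -> 5 copies

000000000011111000000000011111000000000000000


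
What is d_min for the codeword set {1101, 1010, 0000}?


Comparing all pairs, minimum distance: 2
Can detect 1 errors, correct 0 errors

2


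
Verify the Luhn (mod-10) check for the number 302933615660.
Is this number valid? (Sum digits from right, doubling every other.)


Luhn sum = 42
42 mod 10 = 2

Invalid (Luhn sum mod 10 = 2)


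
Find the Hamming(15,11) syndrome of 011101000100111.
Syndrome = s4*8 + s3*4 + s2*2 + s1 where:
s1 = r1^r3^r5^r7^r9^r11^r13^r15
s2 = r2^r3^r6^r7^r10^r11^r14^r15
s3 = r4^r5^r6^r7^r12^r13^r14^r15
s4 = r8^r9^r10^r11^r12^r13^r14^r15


s1=1, s2=0, s3=1, s4=0

Syndrome = 5 (error at position 5)


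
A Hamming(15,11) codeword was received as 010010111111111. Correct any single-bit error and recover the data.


Syndrome = 0: no error detected

Data: 01011111111 (no errors)


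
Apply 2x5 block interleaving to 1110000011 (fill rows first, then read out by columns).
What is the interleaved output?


Matrix:
  11100
  00011
Read columns: 1010100101

1010100101


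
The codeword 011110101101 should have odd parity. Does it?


Number of 1s: 8

No, parity error (8 ones)


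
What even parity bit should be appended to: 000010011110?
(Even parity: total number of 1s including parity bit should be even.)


Number of 1s in data: 5
Parity bit: 1

1


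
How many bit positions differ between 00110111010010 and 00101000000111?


XOR: 00011111010101
Count of 1s: 8

8


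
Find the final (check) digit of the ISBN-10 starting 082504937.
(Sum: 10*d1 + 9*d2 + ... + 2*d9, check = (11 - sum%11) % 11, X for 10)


Weighted sum: 202
202 mod 11 = 4

Check digit: 7


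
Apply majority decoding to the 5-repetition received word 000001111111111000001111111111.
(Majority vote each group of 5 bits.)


Groups: 00000, 11111, 11111, 00000, 11111, 11111
Majority votes: 011011

011011


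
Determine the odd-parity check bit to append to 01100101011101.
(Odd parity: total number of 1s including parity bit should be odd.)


Number of 1s in data: 8
Parity bit: 1

1


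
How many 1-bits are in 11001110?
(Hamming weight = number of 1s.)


Counting 1s in 11001110

5


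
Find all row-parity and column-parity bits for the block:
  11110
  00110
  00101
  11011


Row parities: 0000
Column parities: 00110

Row P: 0000, Col P: 00110, Corner: 0


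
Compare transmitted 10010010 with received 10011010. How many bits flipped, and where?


XOR: 00001000

1 error(s) at position(s): 4


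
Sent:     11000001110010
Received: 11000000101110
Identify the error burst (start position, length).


XOR: 00000001011100

Burst at position 7, length 5


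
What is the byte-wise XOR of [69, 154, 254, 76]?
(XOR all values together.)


XOR chain: 69 ^ 154 ^ 254 ^ 76 = 109

109


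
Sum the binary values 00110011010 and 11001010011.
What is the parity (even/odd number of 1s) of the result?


00110011010 = 410
11001010011 = 1619
Sum = 2029 = 11111101101
1s count = 9

odd parity (9 ones in 11111101101)


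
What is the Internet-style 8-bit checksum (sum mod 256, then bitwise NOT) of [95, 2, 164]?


Sum = 261 mod 256 = 5
Complement = 250

250


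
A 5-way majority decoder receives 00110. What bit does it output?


Ones: 2 out of 5
Threshold: 3

0 (2/5 voted 1)


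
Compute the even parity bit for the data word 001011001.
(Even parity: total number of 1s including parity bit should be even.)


Number of 1s in data: 4
Parity bit: 0

0


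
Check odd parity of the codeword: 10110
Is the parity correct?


Number of 1s: 3

Yes, parity is correct (3 ones)


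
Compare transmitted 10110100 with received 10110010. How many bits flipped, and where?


XOR: 00000110

2 error(s) at position(s): 5, 6


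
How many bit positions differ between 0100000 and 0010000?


XOR: 0110000
Count of 1s: 2

2


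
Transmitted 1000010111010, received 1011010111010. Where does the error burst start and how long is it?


XOR: 0011000000000

Burst at position 2, length 2


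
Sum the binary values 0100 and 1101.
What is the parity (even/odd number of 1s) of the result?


0100 = 4
1101 = 13
Sum = 17 = 10001
1s count = 2

even parity (2 ones in 10001)


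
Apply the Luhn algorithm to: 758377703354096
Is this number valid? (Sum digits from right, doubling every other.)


Luhn sum = 78
78 mod 10 = 8

Invalid (Luhn sum mod 10 = 8)


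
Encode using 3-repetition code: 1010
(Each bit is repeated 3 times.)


Each bit -> 3 copies

111000111000


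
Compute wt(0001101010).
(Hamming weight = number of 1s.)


Counting 1s in 0001101010

4


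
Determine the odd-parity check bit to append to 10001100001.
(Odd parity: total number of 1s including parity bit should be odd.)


Number of 1s in data: 4
Parity bit: 1

1


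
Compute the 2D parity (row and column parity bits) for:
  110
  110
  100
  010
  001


Row parities: 00111
Column parities: 111

Row P: 00111, Col P: 111, Corner: 1


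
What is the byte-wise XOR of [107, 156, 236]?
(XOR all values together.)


XOR chain: 107 ^ 156 ^ 236 = 27

27


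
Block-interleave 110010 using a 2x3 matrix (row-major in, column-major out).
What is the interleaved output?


Matrix:
  110
  010
Read columns: 101100

101100


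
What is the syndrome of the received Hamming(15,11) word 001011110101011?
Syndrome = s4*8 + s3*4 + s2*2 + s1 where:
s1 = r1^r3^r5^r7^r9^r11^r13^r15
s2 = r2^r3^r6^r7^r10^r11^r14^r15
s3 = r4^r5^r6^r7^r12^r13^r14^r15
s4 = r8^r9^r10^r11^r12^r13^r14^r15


s1=0, s2=0, s3=0, s4=1

Syndrome = 8 (error at position 8)


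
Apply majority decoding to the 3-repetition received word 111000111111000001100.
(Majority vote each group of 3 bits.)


Groups: 111, 000, 111, 111, 000, 001, 100
Majority votes: 1011000

1011000


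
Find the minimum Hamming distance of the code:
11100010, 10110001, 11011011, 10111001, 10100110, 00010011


Comparing all pairs, minimum distance: 1
Can detect 0 errors, correct 0 errors

1


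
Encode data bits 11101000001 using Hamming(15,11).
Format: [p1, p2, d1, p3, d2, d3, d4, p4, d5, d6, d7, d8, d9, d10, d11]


Parity bits: p1=0, p2=1, p3=1, p4=0

011111001000001


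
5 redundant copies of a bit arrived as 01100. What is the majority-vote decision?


Ones: 2 out of 5
Threshold: 3

0 (2/5 voted 1)


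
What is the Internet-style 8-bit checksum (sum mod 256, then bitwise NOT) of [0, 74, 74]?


Sum = 148 mod 256 = 148
Complement = 107

107


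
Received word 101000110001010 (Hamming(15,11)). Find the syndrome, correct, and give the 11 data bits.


Syndrome = 15: error at position 15

Data: 10010001011 (corrected bit 15)


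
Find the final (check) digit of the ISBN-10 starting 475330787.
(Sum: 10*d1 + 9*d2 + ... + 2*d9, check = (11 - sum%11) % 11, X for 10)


Weighted sum: 248
248 mod 11 = 6

Check digit: 5


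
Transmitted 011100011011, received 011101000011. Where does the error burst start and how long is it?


XOR: 000001011000

Burst at position 5, length 4


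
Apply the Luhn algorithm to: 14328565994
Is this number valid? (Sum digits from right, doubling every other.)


Luhn sum = 54
54 mod 10 = 4

Invalid (Luhn sum mod 10 = 4)


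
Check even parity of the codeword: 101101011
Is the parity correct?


Number of 1s: 6

Yes, parity is correct (6 ones)


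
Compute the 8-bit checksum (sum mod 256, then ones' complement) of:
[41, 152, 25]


Sum = 218 mod 256 = 218
Complement = 37

37


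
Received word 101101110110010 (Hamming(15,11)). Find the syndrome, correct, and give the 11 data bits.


Syndrome = 0: no error detected

Data: 10110110010 (no errors)


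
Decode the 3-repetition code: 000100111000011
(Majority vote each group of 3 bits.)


Groups: 000, 100, 111, 000, 011
Majority votes: 00101

00101


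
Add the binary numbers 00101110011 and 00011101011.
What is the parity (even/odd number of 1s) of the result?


00101110011 = 371
00011101011 = 235
Sum = 606 = 1001011110
1s count = 6

even parity (6 ones in 1001011110)


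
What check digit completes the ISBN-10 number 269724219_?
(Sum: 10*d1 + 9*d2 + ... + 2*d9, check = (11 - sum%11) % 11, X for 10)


Weighted sum: 256
256 mod 11 = 3

Check digit: 8


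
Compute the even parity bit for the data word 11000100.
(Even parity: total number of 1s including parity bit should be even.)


Number of 1s in data: 3
Parity bit: 1

1


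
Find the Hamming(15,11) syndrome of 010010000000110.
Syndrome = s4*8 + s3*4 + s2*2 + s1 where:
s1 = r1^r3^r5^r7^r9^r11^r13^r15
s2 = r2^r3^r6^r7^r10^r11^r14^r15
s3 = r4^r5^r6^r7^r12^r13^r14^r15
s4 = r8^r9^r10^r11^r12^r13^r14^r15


s1=0, s2=0, s3=1, s4=0

Syndrome = 4 (error at position 4)


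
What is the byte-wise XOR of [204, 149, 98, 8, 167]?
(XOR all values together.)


XOR chain: 204 ^ 149 ^ 98 ^ 8 ^ 167 = 148

148


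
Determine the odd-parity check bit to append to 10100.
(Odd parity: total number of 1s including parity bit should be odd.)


Number of 1s in data: 2
Parity bit: 1

1


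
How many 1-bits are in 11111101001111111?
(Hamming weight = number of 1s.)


Counting 1s in 11111101001111111

14


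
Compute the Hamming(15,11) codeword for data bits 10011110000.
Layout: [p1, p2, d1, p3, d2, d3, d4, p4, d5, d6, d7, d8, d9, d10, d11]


Parity bits: p1=0, p2=0, p3=1, p4=1

001100111110000


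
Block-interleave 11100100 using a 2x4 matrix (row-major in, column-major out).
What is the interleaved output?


Matrix:
  1110
  0100
Read columns: 10111000

10111000


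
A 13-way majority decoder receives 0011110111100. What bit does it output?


Ones: 8 out of 13
Threshold: 7

1 (8/13 voted 1)


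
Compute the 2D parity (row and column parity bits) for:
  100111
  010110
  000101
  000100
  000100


Row parities: 01011
Column parities: 110100

Row P: 01011, Col P: 110100, Corner: 1


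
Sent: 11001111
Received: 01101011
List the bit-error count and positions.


XOR: 10100100

3 error(s) at position(s): 0, 2, 5


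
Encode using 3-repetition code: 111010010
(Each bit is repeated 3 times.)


Each bit -> 3 copies

111111111000111000000111000


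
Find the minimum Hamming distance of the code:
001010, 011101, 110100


Comparing all pairs, minimum distance: 3
Can detect 2 errors, correct 1 errors

3


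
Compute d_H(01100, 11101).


XOR: 10001
Count of 1s: 2

2


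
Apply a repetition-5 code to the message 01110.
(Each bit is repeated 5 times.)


Each bit -> 5 copies

0000011111111111111100000


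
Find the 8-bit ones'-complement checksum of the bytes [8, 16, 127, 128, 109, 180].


Sum = 568 mod 256 = 56
Complement = 199

199


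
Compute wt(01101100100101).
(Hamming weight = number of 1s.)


Counting 1s in 01101100100101

7


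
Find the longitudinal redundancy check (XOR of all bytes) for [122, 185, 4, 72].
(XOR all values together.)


XOR chain: 122 ^ 185 ^ 4 ^ 72 = 143

143


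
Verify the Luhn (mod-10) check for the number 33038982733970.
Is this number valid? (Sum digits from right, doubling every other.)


Luhn sum = 65
65 mod 10 = 5

Invalid (Luhn sum mod 10 = 5)


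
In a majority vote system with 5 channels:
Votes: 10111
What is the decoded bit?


Ones: 4 out of 5
Threshold: 3

1 (4/5 voted 1)


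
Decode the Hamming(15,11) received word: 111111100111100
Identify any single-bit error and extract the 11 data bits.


Syndrome = 0: no error detected

Data: 11110111100 (no errors)


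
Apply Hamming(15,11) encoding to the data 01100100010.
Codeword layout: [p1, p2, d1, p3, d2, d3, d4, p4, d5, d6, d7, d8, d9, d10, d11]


Parity bits: p1=1, p2=1, p3=1, p4=0

110111000100010


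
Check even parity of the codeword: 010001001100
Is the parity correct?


Number of 1s: 4

Yes, parity is correct (4 ones)
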